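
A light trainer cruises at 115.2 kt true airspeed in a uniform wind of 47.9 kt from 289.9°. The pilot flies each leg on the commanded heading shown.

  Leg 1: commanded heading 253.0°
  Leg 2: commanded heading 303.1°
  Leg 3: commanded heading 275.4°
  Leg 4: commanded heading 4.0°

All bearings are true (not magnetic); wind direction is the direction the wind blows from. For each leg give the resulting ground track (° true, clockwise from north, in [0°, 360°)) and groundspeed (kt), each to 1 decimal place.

Leg 1: track=232.5°, groundspeed=82.1 kt
Leg 2: track=312.2°, groundspeed=69.4 kt
Leg 3: track=265.5°, groundspeed=69.9 kt
Leg 4: track=28.3°, groundspeed=112.0 kt

Leg 1: heading 253.0°; drift -20.5° → track 232.5°, groundspeed 82.1 kt
Leg 2: heading 303.1°; drift +9.1° → track 312.2°, groundspeed 69.4 kt
Leg 3: heading 275.4°; drift -9.9° → track 265.5°, groundspeed 69.9 kt
Leg 4: heading 4.0°; drift +24.3° → track 28.3°, groundspeed 112.0 kt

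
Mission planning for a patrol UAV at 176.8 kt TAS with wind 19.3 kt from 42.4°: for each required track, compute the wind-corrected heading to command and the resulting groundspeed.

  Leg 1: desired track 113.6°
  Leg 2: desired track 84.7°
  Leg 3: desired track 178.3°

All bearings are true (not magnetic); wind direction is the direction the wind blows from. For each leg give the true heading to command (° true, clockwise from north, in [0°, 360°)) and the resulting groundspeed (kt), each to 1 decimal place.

Leg 1: heading=107.7°, groundspeed=169.6 kt
Leg 2: heading=80.5°, groundspeed=162.0 kt
Leg 3: heading=173.9°, groundspeed=190.1 kt

Leg 1: desired track 113.6°; wind correction -5.9° → command heading 107.7°, groundspeed 169.6 kt
Leg 2: desired track 84.7°; wind correction -4.2° → command heading 80.5°, groundspeed 162.0 kt
Leg 3: desired track 178.3°; wind correction -4.4° → command heading 173.9°, groundspeed 190.1 kt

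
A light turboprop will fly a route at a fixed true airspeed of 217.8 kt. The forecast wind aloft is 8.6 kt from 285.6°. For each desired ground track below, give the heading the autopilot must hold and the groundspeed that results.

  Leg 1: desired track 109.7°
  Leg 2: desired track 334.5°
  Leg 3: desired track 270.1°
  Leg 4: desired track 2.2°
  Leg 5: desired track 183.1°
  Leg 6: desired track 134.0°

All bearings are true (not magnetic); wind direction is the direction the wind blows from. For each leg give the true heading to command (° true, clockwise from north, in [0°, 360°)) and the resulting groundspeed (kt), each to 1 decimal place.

Leg 1: desired track 109.7°; wind correction +0.2° → command heading 109.9°, groundspeed 226.4 kt
Leg 2: desired track 334.5°; wind correction -1.7° → command heading 332.8°, groundspeed 212.1 kt
Leg 3: desired track 270.1°; wind correction +0.6° → command heading 270.7°, groundspeed 209.5 kt
Leg 4: desired track 2.2°; wind correction -2.2° → command heading 0.0°, groundspeed 215.6 kt
Leg 5: desired track 183.1°; wind correction +2.2° → command heading 185.3°, groundspeed 219.5 kt
Leg 6: desired track 134.0°; wind correction +1.1° → command heading 135.1°, groundspeed 225.3 kt

Leg 1: heading=109.9°, groundspeed=226.4 kt
Leg 2: heading=332.8°, groundspeed=212.1 kt
Leg 3: heading=270.7°, groundspeed=209.5 kt
Leg 4: heading=0.0°, groundspeed=215.6 kt
Leg 5: heading=185.3°, groundspeed=219.5 kt
Leg 6: heading=135.1°, groundspeed=225.3 kt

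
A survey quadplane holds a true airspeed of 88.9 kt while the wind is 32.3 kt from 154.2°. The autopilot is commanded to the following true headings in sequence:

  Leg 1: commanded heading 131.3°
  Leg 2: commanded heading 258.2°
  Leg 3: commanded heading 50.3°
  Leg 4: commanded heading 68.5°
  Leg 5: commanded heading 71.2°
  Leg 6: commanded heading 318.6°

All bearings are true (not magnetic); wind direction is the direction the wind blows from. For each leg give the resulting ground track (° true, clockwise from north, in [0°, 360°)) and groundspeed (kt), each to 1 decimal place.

Leg 1: track=119.3°, groundspeed=60.5 kt
Leg 2: track=276.2°, groundspeed=101.7 kt
Leg 3: track=32.3°, groundspeed=101.6 kt
Leg 4: track=48.1°, groundspeed=92.3 kt
Leg 5: track=50.5°, groundspeed=90.8 kt
Leg 6: track=322.7°, groundspeed=120.3 kt

Leg 1: heading 131.3°; drift -12.0° → track 119.3°, groundspeed 60.5 kt
Leg 2: heading 258.2°; drift +18.0° → track 276.2°, groundspeed 101.7 kt
Leg 3: heading 50.3°; drift -18.0° → track 32.3°, groundspeed 101.6 kt
Leg 4: heading 68.5°; drift -20.4° → track 48.1°, groundspeed 92.3 kt
Leg 5: heading 71.2°; drift -20.7° → track 50.5°, groundspeed 90.8 kt
Leg 6: heading 318.6°; drift +4.1° → track 322.7°, groundspeed 120.3 kt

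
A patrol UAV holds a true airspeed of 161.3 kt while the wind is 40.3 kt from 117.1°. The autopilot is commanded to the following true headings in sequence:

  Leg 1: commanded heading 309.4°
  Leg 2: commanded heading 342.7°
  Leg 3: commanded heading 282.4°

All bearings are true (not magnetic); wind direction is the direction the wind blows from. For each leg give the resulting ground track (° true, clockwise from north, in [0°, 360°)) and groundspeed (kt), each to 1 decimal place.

Leg 1: track=307.0°, groundspeed=200.9 kt
Leg 2: track=334.1°, groundspeed=191.7 kt
Leg 3: track=285.3°, groundspeed=200.5 kt

Leg 1: heading 309.4°; drift -2.4° → track 307.0°, groundspeed 200.9 kt
Leg 2: heading 342.7°; drift -8.6° → track 334.1°, groundspeed 191.7 kt
Leg 3: heading 282.4°; drift +2.9° → track 285.3°, groundspeed 200.5 kt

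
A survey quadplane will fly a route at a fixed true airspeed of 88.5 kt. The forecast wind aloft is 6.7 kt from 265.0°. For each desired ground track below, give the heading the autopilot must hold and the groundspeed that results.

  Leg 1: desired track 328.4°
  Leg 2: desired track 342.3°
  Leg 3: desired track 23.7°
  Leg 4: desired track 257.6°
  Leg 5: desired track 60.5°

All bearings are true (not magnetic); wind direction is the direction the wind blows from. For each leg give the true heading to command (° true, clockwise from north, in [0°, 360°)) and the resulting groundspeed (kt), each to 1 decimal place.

Leg 1: heading=324.5°, groundspeed=85.3 kt
Leg 2: heading=338.1°, groundspeed=86.8 kt
Leg 3: heading=19.9°, groundspeed=91.5 kt
Leg 4: heading=258.2°, groundspeed=81.9 kt
Leg 5: heading=58.7°, groundspeed=94.6 kt

Leg 1: desired track 328.4°; wind correction -3.9° → command heading 324.5°, groundspeed 85.3 kt
Leg 2: desired track 342.3°; wind correction -4.2° → command heading 338.1°, groundspeed 86.8 kt
Leg 3: desired track 23.7°; wind correction -3.8° → command heading 19.9°, groundspeed 91.5 kt
Leg 4: desired track 257.6°; wind correction +0.6° → command heading 258.2°, groundspeed 81.9 kt
Leg 5: desired track 60.5°; wind correction -1.8° → command heading 58.7°, groundspeed 94.6 kt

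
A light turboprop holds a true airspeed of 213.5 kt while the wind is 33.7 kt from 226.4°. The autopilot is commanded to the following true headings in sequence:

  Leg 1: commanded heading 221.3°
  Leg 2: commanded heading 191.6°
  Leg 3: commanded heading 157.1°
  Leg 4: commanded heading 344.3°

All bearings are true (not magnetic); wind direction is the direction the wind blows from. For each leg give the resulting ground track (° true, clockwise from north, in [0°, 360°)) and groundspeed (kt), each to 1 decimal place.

Leg 1: track=220.3°, groundspeed=180.0 kt
Leg 2: track=185.7°, groundspeed=186.8 kt
Leg 3: track=148.2°, groundspeed=204.0 kt
Leg 4: track=351.7°, groundspeed=231.2 kt

Leg 1: heading 221.3°; drift -1.0° → track 220.3°, groundspeed 180.0 kt
Leg 2: heading 191.6°; drift -5.9° → track 185.7°, groundspeed 186.8 kt
Leg 3: heading 157.1°; drift -8.9° → track 148.2°, groundspeed 204.0 kt
Leg 4: heading 344.3°; drift +7.4° → track 351.7°, groundspeed 231.2 kt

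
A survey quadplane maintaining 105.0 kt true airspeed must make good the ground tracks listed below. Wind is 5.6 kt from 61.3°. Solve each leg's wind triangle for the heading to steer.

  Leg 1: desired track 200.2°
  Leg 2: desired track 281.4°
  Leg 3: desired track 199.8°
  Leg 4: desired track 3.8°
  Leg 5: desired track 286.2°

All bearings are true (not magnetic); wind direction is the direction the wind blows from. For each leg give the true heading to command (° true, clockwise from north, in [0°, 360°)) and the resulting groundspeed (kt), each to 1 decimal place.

Leg 1: heading=198.2°, groundspeed=109.2 kt
Leg 2: heading=283.4°, groundspeed=109.2 kt
Leg 3: heading=197.8°, groundspeed=109.1 kt
Leg 4: heading=6.4°, groundspeed=101.9 kt
Leg 5: heading=288.4°, groundspeed=108.9 kt

Leg 1: desired track 200.2°; wind correction -2.0° → command heading 198.2°, groundspeed 109.2 kt
Leg 2: desired track 281.4°; wind correction +2.0° → command heading 283.4°, groundspeed 109.2 kt
Leg 3: desired track 199.8°; wind correction -2.0° → command heading 197.8°, groundspeed 109.1 kt
Leg 4: desired track 3.8°; wind correction +2.6° → command heading 6.4°, groundspeed 101.9 kt
Leg 5: desired track 286.2°; wind correction +2.2° → command heading 288.4°, groundspeed 108.9 kt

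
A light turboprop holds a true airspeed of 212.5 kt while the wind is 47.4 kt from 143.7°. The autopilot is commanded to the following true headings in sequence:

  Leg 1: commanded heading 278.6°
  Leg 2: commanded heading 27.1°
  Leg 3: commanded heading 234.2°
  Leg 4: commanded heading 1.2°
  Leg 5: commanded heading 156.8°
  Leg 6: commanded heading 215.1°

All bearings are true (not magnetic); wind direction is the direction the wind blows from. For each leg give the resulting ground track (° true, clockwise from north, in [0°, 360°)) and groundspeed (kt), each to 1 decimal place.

Leg 1: heading 278.6°; drift +7.8° → track 286.4°, groundspeed 248.2 kt
Leg 2: heading 27.1°; drift -10.3° → track 16.8°, groundspeed 237.5 kt
Leg 3: heading 234.2°; drift +12.6° → track 246.8°, groundspeed 218.1 kt
Leg 4: heading 1.2°; drift -6.6° → track 354.6°, groundspeed 251.8 kt
Leg 5: heading 156.8°; drift +3.7° → track 160.5°, groundspeed 166.7 kt
Leg 6: heading 215.1°; drift +12.8° → track 227.9°, groundspeed 202.4 kt

Leg 1: track=286.4°, groundspeed=248.2 kt
Leg 2: track=16.8°, groundspeed=237.5 kt
Leg 3: track=246.8°, groundspeed=218.1 kt
Leg 4: track=354.6°, groundspeed=251.8 kt
Leg 5: track=160.5°, groundspeed=166.7 kt
Leg 6: track=227.9°, groundspeed=202.4 kt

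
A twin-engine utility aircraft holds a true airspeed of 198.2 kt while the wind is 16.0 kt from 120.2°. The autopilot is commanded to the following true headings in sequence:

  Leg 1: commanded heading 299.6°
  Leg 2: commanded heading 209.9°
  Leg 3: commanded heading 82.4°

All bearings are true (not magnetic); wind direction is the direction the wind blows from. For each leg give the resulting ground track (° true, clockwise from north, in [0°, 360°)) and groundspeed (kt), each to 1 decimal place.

Leg 1: track=299.6°, groundspeed=214.2 kt
Leg 2: track=214.5°, groundspeed=198.8 kt
Leg 3: track=79.4°, groundspeed=185.8 kt

Leg 1: heading 299.6°; drift +0.0° → track 299.6°, groundspeed 214.2 kt
Leg 2: heading 209.9°; drift +4.6° → track 214.5°, groundspeed 198.8 kt
Leg 3: heading 82.4°; drift -3.0° → track 79.4°, groundspeed 185.8 kt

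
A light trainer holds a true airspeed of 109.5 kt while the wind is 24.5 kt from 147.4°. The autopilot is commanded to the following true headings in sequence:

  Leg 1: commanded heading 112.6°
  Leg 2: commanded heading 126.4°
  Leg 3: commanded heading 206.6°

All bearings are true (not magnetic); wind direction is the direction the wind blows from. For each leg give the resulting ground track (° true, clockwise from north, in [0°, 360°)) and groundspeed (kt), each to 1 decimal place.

Leg 1: track=103.7°, groundspeed=90.5 kt
Leg 2: track=120.6°, groundspeed=87.1 kt
Leg 3: track=218.8°, groundspeed=99.2 kt

Leg 1: heading 112.6°; drift -8.9° → track 103.7°, groundspeed 90.5 kt
Leg 2: heading 126.4°; drift -5.8° → track 120.6°, groundspeed 87.1 kt
Leg 3: heading 206.6°; drift +12.2° → track 218.8°, groundspeed 99.2 kt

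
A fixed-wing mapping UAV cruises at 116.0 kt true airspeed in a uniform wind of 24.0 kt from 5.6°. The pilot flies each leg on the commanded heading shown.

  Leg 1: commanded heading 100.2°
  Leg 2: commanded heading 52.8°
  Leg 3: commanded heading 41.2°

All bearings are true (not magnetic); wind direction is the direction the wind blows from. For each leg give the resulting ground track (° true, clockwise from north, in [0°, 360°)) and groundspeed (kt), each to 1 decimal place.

Leg 1: track=111.7°, groundspeed=120.3 kt
Leg 2: track=62.8°, groundspeed=101.2 kt
Leg 3: track=49.4°, groundspeed=97.5 kt

Leg 1: heading 100.2°; drift +11.5° → track 111.7°, groundspeed 120.3 kt
Leg 2: heading 52.8°; drift +10.0° → track 62.8°, groundspeed 101.2 kt
Leg 3: heading 41.2°; drift +8.2° → track 49.4°, groundspeed 97.5 kt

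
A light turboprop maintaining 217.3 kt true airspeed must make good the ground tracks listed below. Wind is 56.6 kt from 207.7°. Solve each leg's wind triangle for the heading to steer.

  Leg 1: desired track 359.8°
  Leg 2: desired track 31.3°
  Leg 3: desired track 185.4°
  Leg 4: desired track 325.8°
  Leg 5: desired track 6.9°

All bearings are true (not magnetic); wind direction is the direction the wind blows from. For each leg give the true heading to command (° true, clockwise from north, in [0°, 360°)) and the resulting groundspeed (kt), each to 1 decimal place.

Leg 1: heading=352.8°, groundspeed=265.7 kt
Leg 2: heading=32.2°, groundspeed=273.8 kt
Leg 3: heading=191.1°, groundspeed=163.9 kt
Leg 4: heading=312.5°, groundspeed=238.1 kt
Leg 5: heading=1.6°, groundspeed=269.3 kt

Leg 1: desired track 359.8°; wind correction -7.0° → command heading 352.8°, groundspeed 265.7 kt
Leg 2: desired track 31.3°; wind correction +0.9° → command heading 32.2°, groundspeed 273.8 kt
Leg 3: desired track 185.4°; wind correction +5.7° → command heading 191.1°, groundspeed 163.9 kt
Leg 4: desired track 325.8°; wind correction -13.3° → command heading 312.5°, groundspeed 238.1 kt
Leg 5: desired track 6.9°; wind correction -5.3° → command heading 1.6°, groundspeed 269.3 kt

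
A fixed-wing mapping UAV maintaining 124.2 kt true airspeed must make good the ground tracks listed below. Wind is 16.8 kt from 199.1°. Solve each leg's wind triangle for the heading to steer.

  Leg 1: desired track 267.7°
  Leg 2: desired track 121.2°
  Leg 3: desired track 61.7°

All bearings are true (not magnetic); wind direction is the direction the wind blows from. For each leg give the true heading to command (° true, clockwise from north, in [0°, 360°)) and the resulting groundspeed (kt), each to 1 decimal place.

Leg 1: heading=260.5°, groundspeed=117.1 kt
Leg 2: heading=128.8°, groundspeed=119.6 kt
Leg 3: heading=67.0°, groundspeed=136.0 kt

Leg 1: desired track 267.7°; wind correction -7.2° → command heading 260.5°, groundspeed 117.1 kt
Leg 2: desired track 121.2°; wind correction +7.6° → command heading 128.8°, groundspeed 119.6 kt
Leg 3: desired track 61.7°; wind correction +5.3° → command heading 67.0°, groundspeed 136.0 kt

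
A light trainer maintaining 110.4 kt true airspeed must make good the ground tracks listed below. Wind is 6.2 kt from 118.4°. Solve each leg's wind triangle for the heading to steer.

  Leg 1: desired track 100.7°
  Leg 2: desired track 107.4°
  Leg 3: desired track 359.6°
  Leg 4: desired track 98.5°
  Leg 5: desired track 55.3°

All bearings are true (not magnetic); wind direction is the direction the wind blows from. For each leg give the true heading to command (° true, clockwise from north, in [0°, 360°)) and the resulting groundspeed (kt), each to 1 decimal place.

Leg 1: desired track 100.7°; wind correction +1.0° → command heading 101.7°, groundspeed 104.5 kt
Leg 2: desired track 107.4°; wind correction +0.6° → command heading 108.0°, groundspeed 104.3 kt
Leg 3: desired track 359.6°; wind correction +2.8° → command heading 2.4°, groundspeed 113.3 kt
Leg 4: desired track 98.5°; wind correction +1.1° → command heading 99.6°, groundspeed 104.6 kt
Leg 5: desired track 55.3°; wind correction +2.9° → command heading 58.2°, groundspeed 107.5 kt

Leg 1: heading=101.7°, groundspeed=104.5 kt
Leg 2: heading=108.0°, groundspeed=104.3 kt
Leg 3: heading=2.4°, groundspeed=113.3 kt
Leg 4: heading=99.6°, groundspeed=104.6 kt
Leg 5: heading=58.2°, groundspeed=107.5 kt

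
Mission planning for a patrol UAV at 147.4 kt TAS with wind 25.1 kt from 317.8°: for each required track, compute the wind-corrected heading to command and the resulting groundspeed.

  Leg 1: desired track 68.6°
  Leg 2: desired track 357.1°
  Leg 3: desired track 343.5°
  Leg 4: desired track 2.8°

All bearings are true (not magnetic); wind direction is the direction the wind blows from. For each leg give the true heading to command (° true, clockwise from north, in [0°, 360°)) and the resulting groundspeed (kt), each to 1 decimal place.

Leg 1: desired track 68.6°; wind correction -9.2° → command heading 59.4°, groundspeed 154.4 kt
Leg 2: desired track 357.1°; wind correction -6.2° → command heading 350.9°, groundspeed 127.1 kt
Leg 3: desired track 343.5°; wind correction -4.2° → command heading 339.3°, groundspeed 124.4 kt
Leg 4: desired track 2.8°; wind correction -6.9° → command heading 355.9°, groundspeed 128.6 kt

Leg 1: heading=59.4°, groundspeed=154.4 kt
Leg 2: heading=350.9°, groundspeed=127.1 kt
Leg 3: heading=339.3°, groundspeed=124.4 kt
Leg 4: heading=355.9°, groundspeed=128.6 kt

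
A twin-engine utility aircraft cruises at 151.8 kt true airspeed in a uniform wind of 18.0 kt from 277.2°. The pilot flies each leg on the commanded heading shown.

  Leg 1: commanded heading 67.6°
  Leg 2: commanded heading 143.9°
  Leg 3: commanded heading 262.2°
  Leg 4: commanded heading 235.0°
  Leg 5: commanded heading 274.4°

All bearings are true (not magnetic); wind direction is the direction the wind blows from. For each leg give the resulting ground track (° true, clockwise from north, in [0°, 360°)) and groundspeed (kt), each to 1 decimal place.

Leg 1: heading 67.6°; drift +3.0° → track 70.6°, groundspeed 167.7 kt
Leg 2: heading 143.9°; drift -4.6° → track 139.3°, groundspeed 164.7 kt
Leg 3: heading 262.2°; drift -2.0° → track 260.2°, groundspeed 134.5 kt
Leg 4: heading 235.0°; drift -5.0° → track 230.0°, groundspeed 139.0 kt
Leg 5: heading 274.4°; drift -0.4° → track 274.0°, groundspeed 133.8 kt

Leg 1: track=70.6°, groundspeed=167.7 kt
Leg 2: track=139.3°, groundspeed=164.7 kt
Leg 3: track=260.2°, groundspeed=134.5 kt
Leg 4: track=230.0°, groundspeed=139.0 kt
Leg 5: track=274.0°, groundspeed=133.8 kt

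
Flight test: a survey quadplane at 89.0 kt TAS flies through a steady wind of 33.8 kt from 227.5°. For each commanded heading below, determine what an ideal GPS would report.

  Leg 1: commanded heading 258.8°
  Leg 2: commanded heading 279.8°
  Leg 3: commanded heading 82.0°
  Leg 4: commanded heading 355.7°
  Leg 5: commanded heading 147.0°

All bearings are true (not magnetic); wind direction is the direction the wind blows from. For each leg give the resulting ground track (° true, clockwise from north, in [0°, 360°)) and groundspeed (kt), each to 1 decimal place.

Leg 1: track=275.1°, groundspeed=62.6 kt
Leg 2: track=301.2°, groundspeed=73.4 kt
Leg 3: track=72.7°, groundspeed=118.4 kt
Leg 4: track=9.3°, groundspeed=113.1 kt
Leg 5: track=125.2°, groundspeed=89.8 kt

Leg 1: heading 258.8°; drift +16.3° → track 275.1°, groundspeed 62.6 kt
Leg 2: heading 279.8°; drift +21.4° → track 301.2°, groundspeed 73.4 kt
Leg 3: heading 82.0°; drift -9.3° → track 72.7°, groundspeed 118.4 kt
Leg 4: heading 355.7°; drift +13.6° → track 9.3°, groundspeed 113.1 kt
Leg 5: heading 147.0°; drift -21.8° → track 125.2°, groundspeed 89.8 kt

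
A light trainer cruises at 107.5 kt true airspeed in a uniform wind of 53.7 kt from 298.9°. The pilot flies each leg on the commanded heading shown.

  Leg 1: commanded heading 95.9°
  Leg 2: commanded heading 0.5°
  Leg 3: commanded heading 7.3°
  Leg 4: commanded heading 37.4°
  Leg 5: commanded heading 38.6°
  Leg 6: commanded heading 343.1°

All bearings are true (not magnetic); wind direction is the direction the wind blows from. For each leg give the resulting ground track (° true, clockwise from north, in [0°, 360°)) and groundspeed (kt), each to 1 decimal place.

Leg 1: heading 95.9°; drift +7.6° → track 103.5°, groundspeed 158.3 kt
Leg 2: heading 0.5°; drift +30.0° → track 30.5°, groundspeed 94.6 kt
Leg 3: heading 7.3°; drift +29.6° → track 36.9°, groundspeed 100.9 kt
Leg 4: heading 37.4°; drift +24.7° → track 62.1°, groundspeed 127.1 kt
Leg 5: heading 38.6°; drift +24.4° → track 63.0°, groundspeed 128.0 kt
Leg 6: heading 343.1°; drift +28.5° → track 11.6°, groundspeed 78.5 kt

Leg 1: track=103.5°, groundspeed=158.3 kt
Leg 2: track=30.5°, groundspeed=94.6 kt
Leg 3: track=36.9°, groundspeed=100.9 kt
Leg 4: track=62.1°, groundspeed=127.1 kt
Leg 5: track=63.0°, groundspeed=128.0 kt
Leg 6: track=11.6°, groundspeed=78.5 kt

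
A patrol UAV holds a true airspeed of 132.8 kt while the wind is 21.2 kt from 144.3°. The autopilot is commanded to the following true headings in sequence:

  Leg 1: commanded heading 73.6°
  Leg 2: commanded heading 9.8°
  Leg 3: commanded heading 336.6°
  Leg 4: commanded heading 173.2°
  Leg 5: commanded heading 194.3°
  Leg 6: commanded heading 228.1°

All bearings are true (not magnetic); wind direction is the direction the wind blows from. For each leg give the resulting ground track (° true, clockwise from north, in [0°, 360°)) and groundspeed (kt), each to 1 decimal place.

Leg 1: track=64.6°, groundspeed=127.4 kt
Leg 2: track=4.0°, groundspeed=148.4 kt
Leg 3: track=334.9°, groundspeed=153.6 kt
Leg 4: track=178.3°, groundspeed=114.7 kt
Leg 5: track=202.1°, groundspeed=120.3 kt
Leg 6: track=237.3°, groundspeed=132.2 kt

Leg 1: heading 73.6°; drift -9.0° → track 64.6°, groundspeed 127.4 kt
Leg 2: heading 9.8°; drift -5.8° → track 4.0°, groundspeed 148.4 kt
Leg 3: heading 336.6°; drift -1.7° → track 334.9°, groundspeed 153.6 kt
Leg 4: heading 173.2°; drift +5.1° → track 178.3°, groundspeed 114.7 kt
Leg 5: heading 194.3°; drift +7.8° → track 202.1°, groundspeed 120.3 kt
Leg 6: heading 228.1°; drift +9.2° → track 237.3°, groundspeed 132.2 kt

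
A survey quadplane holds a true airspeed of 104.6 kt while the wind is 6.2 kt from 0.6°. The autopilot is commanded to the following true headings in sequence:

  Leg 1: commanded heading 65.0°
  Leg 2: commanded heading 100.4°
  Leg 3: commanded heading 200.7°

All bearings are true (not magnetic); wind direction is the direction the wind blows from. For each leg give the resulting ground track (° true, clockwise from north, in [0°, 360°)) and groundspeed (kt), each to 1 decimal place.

Leg 1: heading 65.0°; drift +3.1° → track 68.1°, groundspeed 102.1 kt
Leg 2: heading 100.4°; drift +3.3° → track 103.7°, groundspeed 105.8 kt
Leg 3: heading 200.7°; drift -1.1° → track 199.6°, groundspeed 110.4 kt

Leg 1: track=68.1°, groundspeed=102.1 kt
Leg 2: track=103.7°, groundspeed=105.8 kt
Leg 3: track=199.6°, groundspeed=110.4 kt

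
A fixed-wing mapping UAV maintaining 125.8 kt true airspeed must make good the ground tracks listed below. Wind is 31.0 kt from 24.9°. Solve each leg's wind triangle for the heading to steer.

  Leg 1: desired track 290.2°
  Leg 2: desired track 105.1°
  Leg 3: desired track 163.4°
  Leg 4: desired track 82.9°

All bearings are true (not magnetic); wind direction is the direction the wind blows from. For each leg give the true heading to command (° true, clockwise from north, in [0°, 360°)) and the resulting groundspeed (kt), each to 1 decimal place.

Leg 1: heading=304.4°, groundspeed=124.5 kt
Leg 2: heading=91.0°, groundspeed=116.8 kt
Leg 3: heading=154.0°, groundspeed=147.3 kt
Leg 4: heading=70.8°, groundspeed=106.6 kt

Leg 1: desired track 290.2°; wind correction +14.2° → command heading 304.4°, groundspeed 124.5 kt
Leg 2: desired track 105.1°; wind correction -14.1° → command heading 91.0°, groundspeed 116.8 kt
Leg 3: desired track 163.4°; wind correction -9.4° → command heading 154.0°, groundspeed 147.3 kt
Leg 4: desired track 82.9°; wind correction -12.1° → command heading 70.8°, groundspeed 106.6 kt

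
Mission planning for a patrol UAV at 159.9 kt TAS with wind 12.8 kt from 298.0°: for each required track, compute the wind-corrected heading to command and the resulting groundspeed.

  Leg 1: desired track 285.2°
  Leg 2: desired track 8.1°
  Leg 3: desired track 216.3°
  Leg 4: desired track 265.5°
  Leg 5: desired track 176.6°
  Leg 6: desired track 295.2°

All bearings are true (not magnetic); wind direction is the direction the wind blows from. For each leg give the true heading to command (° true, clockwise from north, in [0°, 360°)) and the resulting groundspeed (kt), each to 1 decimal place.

Leg 1: desired track 285.2°; wind correction +1.0° → command heading 286.2°, groundspeed 147.4 kt
Leg 2: desired track 8.1°; wind correction -4.3° → command heading 3.8°, groundspeed 155.1 kt
Leg 3: desired track 216.3°; wind correction +4.5° → command heading 220.8°, groundspeed 157.5 kt
Leg 4: desired track 265.5°; wind correction +2.5° → command heading 268.0°, groundspeed 149.0 kt
Leg 5: desired track 176.6°; wind correction +3.9° → command heading 180.5°, groundspeed 166.2 kt
Leg 6: desired track 295.2°; wind correction +0.2° → command heading 295.4°, groundspeed 147.1 kt

Leg 1: heading=286.2°, groundspeed=147.4 kt
Leg 2: heading=3.8°, groundspeed=155.1 kt
Leg 3: heading=220.8°, groundspeed=157.5 kt
Leg 4: heading=268.0°, groundspeed=149.0 kt
Leg 5: heading=180.5°, groundspeed=166.2 kt
Leg 6: heading=295.4°, groundspeed=147.1 kt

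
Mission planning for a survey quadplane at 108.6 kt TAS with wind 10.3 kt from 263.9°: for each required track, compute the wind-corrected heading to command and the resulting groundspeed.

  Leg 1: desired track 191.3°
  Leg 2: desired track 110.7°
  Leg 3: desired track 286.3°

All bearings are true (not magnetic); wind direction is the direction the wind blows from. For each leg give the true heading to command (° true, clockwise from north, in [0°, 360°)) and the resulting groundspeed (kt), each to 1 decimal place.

Leg 1: desired track 191.3°; wind correction +5.2° → command heading 196.5°, groundspeed 105.1 kt
Leg 2: desired track 110.7°; wind correction +2.5° → command heading 113.2°, groundspeed 117.7 kt
Leg 3: desired track 286.3°; wind correction -2.1° → command heading 284.2°, groundspeed 99.0 kt

Leg 1: heading=196.5°, groundspeed=105.1 kt
Leg 2: heading=113.2°, groundspeed=117.7 kt
Leg 3: heading=284.2°, groundspeed=99.0 kt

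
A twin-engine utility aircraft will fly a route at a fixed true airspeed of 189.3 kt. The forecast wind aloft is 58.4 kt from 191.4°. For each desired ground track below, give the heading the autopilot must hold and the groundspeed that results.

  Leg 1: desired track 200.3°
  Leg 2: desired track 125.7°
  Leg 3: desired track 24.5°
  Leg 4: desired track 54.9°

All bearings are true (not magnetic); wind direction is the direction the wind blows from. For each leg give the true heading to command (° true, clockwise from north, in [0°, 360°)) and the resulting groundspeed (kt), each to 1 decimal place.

Leg 1: desired track 200.3°; wind correction -2.7° → command heading 197.6°, groundspeed 131.4 kt
Leg 2: desired track 125.7°; wind correction +16.3° → command heading 142.0°, groundspeed 157.6 kt
Leg 3: desired track 24.5°; wind correction +4.0° → command heading 28.5°, groundspeed 245.7 kt
Leg 4: desired track 54.9°; wind correction +12.3° → command heading 67.2°, groundspeed 227.3 kt

Leg 1: heading=197.6°, groundspeed=131.4 kt
Leg 2: heading=142.0°, groundspeed=157.6 kt
Leg 3: heading=28.5°, groundspeed=245.7 kt
Leg 4: heading=67.2°, groundspeed=227.3 kt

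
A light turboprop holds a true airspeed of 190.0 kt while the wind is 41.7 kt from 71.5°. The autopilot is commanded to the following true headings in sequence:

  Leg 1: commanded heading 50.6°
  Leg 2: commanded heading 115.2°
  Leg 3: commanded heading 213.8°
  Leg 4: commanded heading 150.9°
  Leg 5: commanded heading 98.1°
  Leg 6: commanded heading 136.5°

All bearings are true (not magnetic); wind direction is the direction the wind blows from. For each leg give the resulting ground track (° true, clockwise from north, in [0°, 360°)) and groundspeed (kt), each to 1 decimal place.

Leg 1: heading 50.6°; drift -5.6° → track 45.0°, groundspeed 151.8 kt
Leg 2: heading 115.2°; drift +10.2° → track 125.4°, groundspeed 162.4 kt
Leg 3: heading 213.8°; drift +6.5° → track 220.3°, groundspeed 224.4 kt
Leg 4: heading 150.9°; drift +12.7° → track 163.6°, groundspeed 186.9 kt
Leg 5: heading 98.1°; drift +7.0° → track 105.1°, groundspeed 153.9 kt
Leg 6: heading 136.5°; drift +12.4° → track 148.9°, groundspeed 176.5 kt

Leg 1: track=45.0°, groundspeed=151.8 kt
Leg 2: track=125.4°, groundspeed=162.4 kt
Leg 3: track=220.3°, groundspeed=224.4 kt
Leg 4: track=163.6°, groundspeed=186.9 kt
Leg 5: track=105.1°, groundspeed=153.9 kt
Leg 6: track=148.9°, groundspeed=176.5 kt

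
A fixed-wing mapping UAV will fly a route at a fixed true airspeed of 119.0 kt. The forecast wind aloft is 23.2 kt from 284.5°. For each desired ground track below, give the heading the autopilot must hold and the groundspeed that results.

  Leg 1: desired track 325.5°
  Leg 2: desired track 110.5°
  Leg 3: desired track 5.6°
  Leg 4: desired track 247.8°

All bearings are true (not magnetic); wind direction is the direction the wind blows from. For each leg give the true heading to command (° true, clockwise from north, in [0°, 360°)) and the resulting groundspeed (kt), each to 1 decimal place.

Leg 1: heading=318.2°, groundspeed=100.5 kt
Leg 2: heading=111.7°, groundspeed=142.0 kt
Leg 3: heading=354.5°, groundspeed=113.2 kt
Leg 4: heading=254.5°, groundspeed=99.6 kt

Leg 1: desired track 325.5°; wind correction -7.3° → command heading 318.2°, groundspeed 100.5 kt
Leg 2: desired track 110.5°; wind correction +1.2° → command heading 111.7°, groundspeed 142.0 kt
Leg 3: desired track 5.6°; wind correction -11.1° → command heading 354.5°, groundspeed 113.2 kt
Leg 4: desired track 247.8°; wind correction +6.7° → command heading 254.5°, groundspeed 99.6 kt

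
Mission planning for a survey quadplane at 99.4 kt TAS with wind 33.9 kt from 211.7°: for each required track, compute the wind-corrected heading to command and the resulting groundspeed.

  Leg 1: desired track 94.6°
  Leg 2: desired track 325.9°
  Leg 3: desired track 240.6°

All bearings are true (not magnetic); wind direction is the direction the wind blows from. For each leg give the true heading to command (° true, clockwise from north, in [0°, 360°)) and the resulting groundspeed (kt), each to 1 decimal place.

Leg 1: heading=112.3°, groundspeed=110.2 kt
Leg 2: heading=307.8°, groundspeed=108.4 kt
Leg 3: heading=231.1°, groundspeed=68.4 kt

Leg 1: desired track 94.6°; wind correction +17.7° → command heading 112.3°, groundspeed 110.2 kt
Leg 2: desired track 325.9°; wind correction -18.1° → command heading 307.8°, groundspeed 108.4 kt
Leg 3: desired track 240.6°; wind correction -9.5° → command heading 231.1°, groundspeed 68.4 kt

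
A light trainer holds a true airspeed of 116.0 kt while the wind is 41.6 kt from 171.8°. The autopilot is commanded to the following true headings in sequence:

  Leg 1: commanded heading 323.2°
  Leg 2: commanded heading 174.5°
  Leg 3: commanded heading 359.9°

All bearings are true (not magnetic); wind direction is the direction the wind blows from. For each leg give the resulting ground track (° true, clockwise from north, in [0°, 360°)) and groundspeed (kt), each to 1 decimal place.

Leg 1: heading 323.2°; drift +7.4° → track 330.6°, groundspeed 153.8 kt
Leg 2: heading 174.5°; drift +1.5° → track 176.0°, groundspeed 74.5 kt
Leg 3: heading 359.9°; drift -2.1° → track 357.8°, groundspeed 157.3 kt

Leg 1: track=330.6°, groundspeed=153.8 kt
Leg 2: track=176.0°, groundspeed=74.5 kt
Leg 3: track=357.8°, groundspeed=157.3 kt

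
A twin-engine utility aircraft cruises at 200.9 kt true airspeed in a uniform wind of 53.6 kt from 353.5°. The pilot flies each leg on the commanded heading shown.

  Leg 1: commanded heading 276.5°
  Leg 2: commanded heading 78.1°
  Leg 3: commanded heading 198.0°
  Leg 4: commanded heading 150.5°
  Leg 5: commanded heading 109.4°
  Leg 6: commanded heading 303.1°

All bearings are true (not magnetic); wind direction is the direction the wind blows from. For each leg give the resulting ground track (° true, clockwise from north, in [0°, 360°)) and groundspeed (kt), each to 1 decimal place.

Leg 1: track=261.0°, groundspeed=195.9 kt
Leg 2: track=93.3°, groundspeed=203.0 kt
Leg 3: track=192.9°, groundspeed=250.7 kt
Leg 4: track=155.3°, groundspeed=251.1 kt
Leg 5: track=121.5°, groundspeed=229.4 kt
Leg 6: track=289.2°, groundspeed=171.8 kt

Leg 1: heading 276.5°; drift -15.5° → track 261.0°, groundspeed 195.9 kt
Leg 2: heading 78.1°; drift +15.2° → track 93.3°, groundspeed 203.0 kt
Leg 3: heading 198.0°; drift -5.1° → track 192.9°, groundspeed 250.7 kt
Leg 4: heading 150.5°; drift +4.8° → track 155.3°, groundspeed 251.1 kt
Leg 5: heading 109.4°; drift +12.1° → track 121.5°, groundspeed 229.4 kt
Leg 6: heading 303.1°; drift -13.9° → track 289.2°, groundspeed 171.8 kt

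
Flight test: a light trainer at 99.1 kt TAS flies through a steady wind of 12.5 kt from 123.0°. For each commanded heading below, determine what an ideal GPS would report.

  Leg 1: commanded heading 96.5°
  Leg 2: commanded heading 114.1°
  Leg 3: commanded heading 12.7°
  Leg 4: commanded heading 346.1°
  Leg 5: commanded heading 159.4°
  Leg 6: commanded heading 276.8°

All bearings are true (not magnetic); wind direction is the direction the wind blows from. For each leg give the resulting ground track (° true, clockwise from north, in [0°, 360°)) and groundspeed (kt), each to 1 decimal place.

Leg 1: track=92.9°, groundspeed=88.1 kt
Leg 2: track=112.8°, groundspeed=86.8 kt
Leg 3: track=6.2°, groundspeed=104.1 kt
Leg 4: track=341.6°, groundspeed=108.6 kt
Leg 5: track=164.2°, groundspeed=89.3 kt
Leg 6: track=279.7°, groundspeed=110.5 kt

Leg 1: heading 96.5°; drift -3.6° → track 92.9°, groundspeed 88.1 kt
Leg 2: heading 114.1°; drift -1.3° → track 112.8°, groundspeed 86.8 kt
Leg 3: heading 12.7°; drift -6.5° → track 6.2°, groundspeed 104.1 kt
Leg 4: heading 346.1°; drift -4.5° → track 341.6°, groundspeed 108.6 kt
Leg 5: heading 159.4°; drift +4.8° → track 164.2°, groundspeed 89.3 kt
Leg 6: heading 276.8°; drift +2.9° → track 279.7°, groundspeed 110.5 kt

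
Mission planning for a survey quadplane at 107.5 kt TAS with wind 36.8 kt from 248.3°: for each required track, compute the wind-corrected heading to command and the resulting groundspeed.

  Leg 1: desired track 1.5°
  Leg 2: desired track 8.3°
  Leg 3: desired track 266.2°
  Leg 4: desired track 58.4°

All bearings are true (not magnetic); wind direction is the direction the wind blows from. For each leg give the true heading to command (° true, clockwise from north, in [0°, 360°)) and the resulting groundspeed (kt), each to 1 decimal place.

Leg 1: desired track 1.5°; wind correction -18.3° → command heading 343.2°, groundspeed 116.5 kt
Leg 2: desired track 8.3°; wind correction -17.2° → command heading 351.1°, groundspeed 121.1 kt
Leg 3: desired track 266.2°; wind correction -6.0° → command heading 260.2°, groundspeed 71.9 kt
Leg 4: desired track 58.4°; wind correction -3.4° → command heading 55.0°, groundspeed 143.6 kt

Leg 1: heading=343.2°, groundspeed=116.5 kt
Leg 2: heading=351.1°, groundspeed=121.1 kt
Leg 3: heading=260.2°, groundspeed=71.9 kt
Leg 4: heading=55.0°, groundspeed=143.6 kt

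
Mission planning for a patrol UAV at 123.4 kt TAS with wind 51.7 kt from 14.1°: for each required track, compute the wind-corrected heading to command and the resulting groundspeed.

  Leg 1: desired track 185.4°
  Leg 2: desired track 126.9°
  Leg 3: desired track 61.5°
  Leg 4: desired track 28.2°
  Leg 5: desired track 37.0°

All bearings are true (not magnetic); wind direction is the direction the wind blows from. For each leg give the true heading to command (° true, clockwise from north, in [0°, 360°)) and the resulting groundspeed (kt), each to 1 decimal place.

Leg 1: desired track 185.4°; wind correction -3.6° → command heading 181.8°, groundspeed 174.3 kt
Leg 2: desired track 126.9°; wind correction -22.7° → command heading 104.2°, groundspeed 133.9 kt
Leg 3: desired track 61.5°; wind correction -18.0° → command heading 43.5°, groundspeed 82.4 kt
Leg 4: desired track 28.2°; wind correction -5.9° → command heading 22.3°, groundspeed 72.6 kt
Leg 5: desired track 37.0°; wind correction -9.4° → command heading 27.6°, groundspeed 74.1 kt

Leg 1: heading=181.8°, groundspeed=174.3 kt
Leg 2: heading=104.2°, groundspeed=133.9 kt
Leg 3: heading=43.5°, groundspeed=82.4 kt
Leg 4: heading=22.3°, groundspeed=72.6 kt
Leg 5: heading=27.6°, groundspeed=74.1 kt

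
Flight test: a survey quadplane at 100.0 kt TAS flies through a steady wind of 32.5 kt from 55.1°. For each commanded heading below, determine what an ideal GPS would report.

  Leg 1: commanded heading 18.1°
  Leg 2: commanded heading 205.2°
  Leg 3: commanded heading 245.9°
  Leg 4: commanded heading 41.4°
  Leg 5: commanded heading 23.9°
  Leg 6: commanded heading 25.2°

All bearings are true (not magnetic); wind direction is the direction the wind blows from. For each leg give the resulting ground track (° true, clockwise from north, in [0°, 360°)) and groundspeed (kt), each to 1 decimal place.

Leg 1: track=3.3°, groundspeed=76.6 kt
Leg 2: track=212.4°, groundspeed=129.2 kt
Leg 3: track=243.3°, groundspeed=132.1 kt
Leg 4: track=35.0°, groundspeed=68.9 kt
Leg 5: track=10.8°, groundspeed=74.1 kt
Leg 6: track=12.5°, groundspeed=73.6 kt

Leg 1: heading 18.1°; drift -14.8° → track 3.3°, groundspeed 76.6 kt
Leg 2: heading 205.2°; drift +7.2° → track 212.4°, groundspeed 129.2 kt
Leg 3: heading 245.9°; drift -2.6° → track 243.3°, groundspeed 132.1 kt
Leg 4: heading 41.4°; drift -6.4° → track 35.0°, groundspeed 68.9 kt
Leg 5: heading 23.9°; drift -13.1° → track 10.8°, groundspeed 74.1 kt
Leg 6: heading 25.2°; drift -12.7° → track 12.5°, groundspeed 73.6 kt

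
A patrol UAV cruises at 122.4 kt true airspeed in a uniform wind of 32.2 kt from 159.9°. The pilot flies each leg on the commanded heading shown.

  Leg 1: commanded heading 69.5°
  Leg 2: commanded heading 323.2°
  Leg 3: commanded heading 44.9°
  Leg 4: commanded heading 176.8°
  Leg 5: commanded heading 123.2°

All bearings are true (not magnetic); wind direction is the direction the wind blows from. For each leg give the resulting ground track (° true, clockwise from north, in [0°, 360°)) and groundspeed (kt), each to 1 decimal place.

Leg 1: heading 69.5°; drift -14.7° → track 54.8°, groundspeed 126.8 kt
Leg 2: heading 323.2°; drift +3.5° → track 326.7°, groundspeed 153.5 kt
Leg 3: heading 44.9°; drift -12.1° → track 32.8°, groundspeed 139.1 kt
Leg 4: heading 176.8°; drift +5.8° → track 182.6°, groundspeed 92.1 kt
Leg 5: heading 123.2°; drift -11.3° → track 111.9°, groundspeed 98.5 kt

Leg 1: track=54.8°, groundspeed=126.8 kt
Leg 2: track=326.7°, groundspeed=153.5 kt
Leg 3: track=32.8°, groundspeed=139.1 kt
Leg 4: track=182.6°, groundspeed=92.1 kt
Leg 5: track=111.9°, groundspeed=98.5 kt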